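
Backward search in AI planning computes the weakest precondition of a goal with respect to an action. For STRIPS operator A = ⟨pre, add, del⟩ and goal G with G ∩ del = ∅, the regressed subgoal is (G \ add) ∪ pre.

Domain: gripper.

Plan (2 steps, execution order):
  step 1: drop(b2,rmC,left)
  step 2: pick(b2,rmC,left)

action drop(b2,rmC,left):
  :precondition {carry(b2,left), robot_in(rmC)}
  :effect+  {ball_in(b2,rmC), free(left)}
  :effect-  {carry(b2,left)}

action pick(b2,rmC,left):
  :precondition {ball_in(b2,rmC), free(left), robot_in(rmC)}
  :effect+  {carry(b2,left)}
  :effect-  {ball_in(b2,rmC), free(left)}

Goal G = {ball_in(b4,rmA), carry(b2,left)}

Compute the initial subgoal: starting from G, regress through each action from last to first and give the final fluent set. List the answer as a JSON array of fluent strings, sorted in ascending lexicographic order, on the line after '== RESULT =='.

Work backward from the goal:
  through step 2 (pick(b2,rmC,left)): drop {carry(b2,left)}, keep {ball_in(b4,rmA)}, require {ball_in(b2,rmC), free(left), robot_in(rmC)}
    → {ball_in(b2,rmC), ball_in(b4,rmA), free(left), robot_in(rmC)}
  through step 1 (drop(b2,rmC,left)): drop {ball_in(b2,rmC), free(left)}, keep {ball_in(b4,rmA), robot_in(rmC)}, require {carry(b2,left), robot_in(rmC)}
    → {ball_in(b4,rmA), carry(b2,left), robot_in(rmC)}

== RESULT ==
["ball_in(b4,rmA)", "carry(b2,left)", "robot_in(rmC)"]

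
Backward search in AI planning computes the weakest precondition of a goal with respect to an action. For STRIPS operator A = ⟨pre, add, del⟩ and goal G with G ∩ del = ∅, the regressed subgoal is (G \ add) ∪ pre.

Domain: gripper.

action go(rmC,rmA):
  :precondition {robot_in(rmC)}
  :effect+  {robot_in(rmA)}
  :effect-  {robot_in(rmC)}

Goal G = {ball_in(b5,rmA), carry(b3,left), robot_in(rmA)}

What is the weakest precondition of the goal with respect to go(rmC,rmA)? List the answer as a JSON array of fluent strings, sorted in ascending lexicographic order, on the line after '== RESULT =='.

Regress:
  G ∩ del = {}  (empty — regression defined)
  G \ add = {ball_in(b5,rmA), carry(b3,left), robot_in(rmA)} \ {robot_in(rmA)} = {ball_in(b5,rmA), carry(b3,left)}
  ∪ pre   = {ball_in(b5,rmA), carry(b3,left)} ∪ {robot_in(rmC)}
          = {ball_in(b5,rmA), carry(b3,left), robot_in(rmC)}

== RESULT ==
["ball_in(b5,rmA)", "carry(b3,left)", "robot_in(rmC)"]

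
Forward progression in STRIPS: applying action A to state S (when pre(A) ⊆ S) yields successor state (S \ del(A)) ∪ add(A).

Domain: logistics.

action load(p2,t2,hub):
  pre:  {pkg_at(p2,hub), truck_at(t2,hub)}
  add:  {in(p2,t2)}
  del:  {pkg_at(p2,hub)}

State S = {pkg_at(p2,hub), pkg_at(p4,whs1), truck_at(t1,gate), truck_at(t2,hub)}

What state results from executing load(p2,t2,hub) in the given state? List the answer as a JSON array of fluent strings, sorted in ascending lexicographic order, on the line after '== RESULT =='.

Compute (S \ del) ∪ add:
  pre ⊆ S: {pkg_at(p2,hub), truck_at(t2,hub)} ⊆ S  — applicable
  S \ del = {pkg_at(p4,whs1), truck_at(t1,gate), truck_at(t2,hub)}
  ∪ add   = {in(p2,t2), pkg_at(p4,whs1), truck_at(t1,gate), truck_at(t2,hub)}

== RESULT ==
["in(p2,t2)", "pkg_at(p4,whs1)", "truck_at(t1,gate)", "truck_at(t2,hub)"]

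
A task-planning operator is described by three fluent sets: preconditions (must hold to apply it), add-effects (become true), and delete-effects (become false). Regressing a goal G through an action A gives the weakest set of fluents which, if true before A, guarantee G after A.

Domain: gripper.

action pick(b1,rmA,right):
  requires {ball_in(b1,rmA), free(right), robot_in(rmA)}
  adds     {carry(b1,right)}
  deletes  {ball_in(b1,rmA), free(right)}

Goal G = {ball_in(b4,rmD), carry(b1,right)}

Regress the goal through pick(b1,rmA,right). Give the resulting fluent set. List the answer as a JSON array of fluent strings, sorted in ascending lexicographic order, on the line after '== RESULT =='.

Compute (G \ add) ∪ pre:
  G ∩ del = {}  (empty — regression defined)
  G \ add = {ball_in(b4,rmD), carry(b1,right)} \ {carry(b1,right)} = {ball_in(b4,rmD)}
  ∪ pre   = {ball_in(b4,rmD)} ∪ {ball_in(b1,rmA), free(right), robot_in(rmA)}
          = {ball_in(b1,rmA), ball_in(b4,rmD), free(right), robot_in(rmA)}

== RESULT ==
["ball_in(b1,rmA)", "ball_in(b4,rmD)", "free(right)", "robot_in(rmA)"]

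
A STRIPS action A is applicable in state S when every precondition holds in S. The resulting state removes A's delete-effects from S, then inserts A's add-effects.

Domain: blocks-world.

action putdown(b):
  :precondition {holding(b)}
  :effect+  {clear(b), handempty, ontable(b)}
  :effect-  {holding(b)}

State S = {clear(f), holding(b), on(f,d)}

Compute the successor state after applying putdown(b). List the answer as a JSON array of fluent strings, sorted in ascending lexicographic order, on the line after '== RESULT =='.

Progress:
  pre ⊆ S: {holding(b)} ⊆ S  — applicable
  S \ del = {clear(f), on(f,d)}
  ∪ add   = {clear(b), clear(f), handempty, on(f,d), ontable(b)}

== RESULT ==
["clear(b)", "clear(f)", "handempty", "on(f,d)", "ontable(b)"]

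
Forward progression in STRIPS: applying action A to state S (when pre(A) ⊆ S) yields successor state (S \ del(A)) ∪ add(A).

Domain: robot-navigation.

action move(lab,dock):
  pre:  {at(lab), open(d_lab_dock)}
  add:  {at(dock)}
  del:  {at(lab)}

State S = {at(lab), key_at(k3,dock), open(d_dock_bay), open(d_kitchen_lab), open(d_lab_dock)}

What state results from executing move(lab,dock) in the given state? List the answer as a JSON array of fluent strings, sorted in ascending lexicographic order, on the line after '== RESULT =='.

Progress:
  pre ⊆ S: {at(lab), open(d_lab_dock)} ⊆ S  — applicable
  S \ del = {key_at(k3,dock), open(d_dock_bay), open(d_kitchen_lab), open(d_lab_dock)}
  ∪ add   = {at(dock), key_at(k3,dock), open(d_dock_bay), open(d_kitchen_lab), open(d_lab_dock)}

== RESULT ==
["at(dock)", "key_at(k3,dock)", "open(d_dock_bay)", "open(d_kitchen_lab)", "open(d_lab_dock)"]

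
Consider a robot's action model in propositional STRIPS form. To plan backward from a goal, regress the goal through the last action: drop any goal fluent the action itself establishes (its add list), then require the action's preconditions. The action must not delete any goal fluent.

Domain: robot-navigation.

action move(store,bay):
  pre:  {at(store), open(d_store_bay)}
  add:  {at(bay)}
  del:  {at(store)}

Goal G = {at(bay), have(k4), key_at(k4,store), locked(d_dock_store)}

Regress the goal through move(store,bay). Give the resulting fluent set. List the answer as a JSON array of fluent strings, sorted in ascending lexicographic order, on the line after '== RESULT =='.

Compute (G \ add) ∪ pre:
  G ∩ del = {}  (empty — regression defined)
  G \ add = {at(bay), have(k4), key_at(k4,store), locked(d_dock_store)} \ {at(bay)} = {have(k4), key_at(k4,store), locked(d_dock_store)}
  ∪ pre   = {have(k4), key_at(k4,store), locked(d_dock_store)} ∪ {at(store), open(d_store_bay)}
          = {at(store), have(k4), key_at(k4,store), locked(d_dock_store), open(d_store_bay)}

== RESULT ==
["at(store)", "have(k4)", "key_at(k4,store)", "locked(d_dock_store)", "open(d_store_bay)"]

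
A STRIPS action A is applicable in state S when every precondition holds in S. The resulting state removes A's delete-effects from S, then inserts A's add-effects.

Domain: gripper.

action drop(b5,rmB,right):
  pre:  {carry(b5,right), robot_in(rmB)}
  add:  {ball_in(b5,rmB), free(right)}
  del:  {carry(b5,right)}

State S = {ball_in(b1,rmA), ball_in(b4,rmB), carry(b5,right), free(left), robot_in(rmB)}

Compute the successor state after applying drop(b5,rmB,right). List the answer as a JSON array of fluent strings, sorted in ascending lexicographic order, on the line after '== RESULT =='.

Compute (S \ del) ∪ add:
  pre ⊆ S: {carry(b5,right), robot_in(rmB)} ⊆ S  — applicable
  S \ del = {ball_in(b1,rmA), ball_in(b4,rmB), free(left), robot_in(rmB)}
  ∪ add   = {ball_in(b1,rmA), ball_in(b4,rmB), ball_in(b5,rmB), free(left), free(right), robot_in(rmB)}

== RESULT ==
["ball_in(b1,rmA)", "ball_in(b4,rmB)", "ball_in(b5,rmB)", "free(left)", "free(right)", "robot_in(rmB)"]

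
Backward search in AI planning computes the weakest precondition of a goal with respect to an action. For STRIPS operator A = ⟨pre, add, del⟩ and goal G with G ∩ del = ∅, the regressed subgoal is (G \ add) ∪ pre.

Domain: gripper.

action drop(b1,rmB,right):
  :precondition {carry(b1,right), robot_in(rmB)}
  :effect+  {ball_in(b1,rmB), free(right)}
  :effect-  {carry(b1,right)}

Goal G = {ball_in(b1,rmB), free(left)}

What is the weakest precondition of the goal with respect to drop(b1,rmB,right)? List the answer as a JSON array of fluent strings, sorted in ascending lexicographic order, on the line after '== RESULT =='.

Compute (G \ add) ∪ pre:
  G ∩ del = {}  (empty — regression defined)
  G \ add = {ball_in(b1,rmB), free(left)} \ {ball_in(b1,rmB), free(right)} = {free(left)}
  ∪ pre   = {free(left)} ∪ {carry(b1,right), robot_in(rmB)}
          = {carry(b1,right), free(left), robot_in(rmB)}

== RESULT ==
["carry(b1,right)", "free(left)", "robot_in(rmB)"]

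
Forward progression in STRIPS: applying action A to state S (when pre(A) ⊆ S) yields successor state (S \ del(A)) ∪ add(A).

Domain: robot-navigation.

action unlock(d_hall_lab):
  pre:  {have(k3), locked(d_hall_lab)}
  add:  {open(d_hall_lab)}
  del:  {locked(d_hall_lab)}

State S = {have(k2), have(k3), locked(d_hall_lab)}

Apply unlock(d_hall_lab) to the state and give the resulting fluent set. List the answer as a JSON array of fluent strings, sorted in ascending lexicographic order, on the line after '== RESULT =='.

Progress:
  pre ⊆ S: {have(k3), locked(d_hall_lab)} ⊆ S  — applicable
  S \ del = {have(k2), have(k3)}
  ∪ add   = {have(k2), have(k3), open(d_hall_lab)}

== RESULT ==
["have(k2)", "have(k3)", "open(d_hall_lab)"]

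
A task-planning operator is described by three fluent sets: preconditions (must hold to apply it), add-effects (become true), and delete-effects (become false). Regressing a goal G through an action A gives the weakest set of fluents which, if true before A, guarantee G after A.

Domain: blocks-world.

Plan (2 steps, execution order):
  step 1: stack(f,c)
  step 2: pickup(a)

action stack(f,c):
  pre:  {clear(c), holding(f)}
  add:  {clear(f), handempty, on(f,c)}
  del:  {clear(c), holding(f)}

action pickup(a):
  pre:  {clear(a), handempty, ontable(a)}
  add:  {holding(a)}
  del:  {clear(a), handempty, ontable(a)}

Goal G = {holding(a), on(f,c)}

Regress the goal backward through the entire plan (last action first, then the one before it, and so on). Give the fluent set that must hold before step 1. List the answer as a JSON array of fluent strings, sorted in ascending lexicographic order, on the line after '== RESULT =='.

Regress step by step:
  through step 2 (pickup(a)): drop {holding(a)}, keep {on(f,c)}, require {clear(a), handempty, ontable(a)}
    → {clear(a), handempty, on(f,c), ontable(a)}
  through step 1 (stack(f,c)): drop {handempty, on(f,c)}, keep {clear(a), ontable(a)}, require {clear(c), holding(f)}
    → {clear(a), clear(c), holding(f), ontable(a)}

== RESULT ==
["clear(a)", "clear(c)", "holding(f)", "ontable(a)"]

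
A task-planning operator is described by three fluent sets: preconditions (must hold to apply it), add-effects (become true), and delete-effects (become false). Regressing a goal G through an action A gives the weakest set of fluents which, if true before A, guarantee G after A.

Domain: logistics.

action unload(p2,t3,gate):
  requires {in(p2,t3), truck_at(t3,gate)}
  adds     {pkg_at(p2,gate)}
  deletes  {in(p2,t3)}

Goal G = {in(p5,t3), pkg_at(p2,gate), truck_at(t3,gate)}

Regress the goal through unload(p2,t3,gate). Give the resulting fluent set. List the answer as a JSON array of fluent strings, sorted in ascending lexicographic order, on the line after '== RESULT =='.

Regress:
  G ∩ del = {}  (empty — regression defined)
  G \ add = {in(p5,t3), pkg_at(p2,gate), truck_at(t3,gate)} \ {pkg_at(p2,gate)} = {in(p5,t3), truck_at(t3,gate)}
  ∪ pre   = {in(p5,t3), truck_at(t3,gate)} ∪ {in(p2,t3), truck_at(t3,gate)}
          = {in(p2,t3), in(p5,t3), truck_at(t3,gate)}

== RESULT ==
["in(p2,t3)", "in(p5,t3)", "truck_at(t3,gate)"]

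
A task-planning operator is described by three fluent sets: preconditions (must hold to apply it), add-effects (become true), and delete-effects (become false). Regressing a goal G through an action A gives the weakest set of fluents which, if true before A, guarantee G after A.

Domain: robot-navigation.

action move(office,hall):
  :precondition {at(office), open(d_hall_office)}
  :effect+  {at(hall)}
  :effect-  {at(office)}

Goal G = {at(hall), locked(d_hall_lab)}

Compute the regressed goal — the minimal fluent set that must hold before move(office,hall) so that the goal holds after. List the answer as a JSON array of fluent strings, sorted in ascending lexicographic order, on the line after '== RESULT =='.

Compute (G \ add) ∪ pre:
  G ∩ del = {}  (empty — regression defined)
  G \ add = {at(hall), locked(d_hall_lab)} \ {at(hall)} = {locked(d_hall_lab)}
  ∪ pre   = {locked(d_hall_lab)} ∪ {at(office), open(d_hall_office)}
          = {at(office), locked(d_hall_lab), open(d_hall_office)}

== RESULT ==
["at(office)", "locked(d_hall_lab)", "open(d_hall_office)"]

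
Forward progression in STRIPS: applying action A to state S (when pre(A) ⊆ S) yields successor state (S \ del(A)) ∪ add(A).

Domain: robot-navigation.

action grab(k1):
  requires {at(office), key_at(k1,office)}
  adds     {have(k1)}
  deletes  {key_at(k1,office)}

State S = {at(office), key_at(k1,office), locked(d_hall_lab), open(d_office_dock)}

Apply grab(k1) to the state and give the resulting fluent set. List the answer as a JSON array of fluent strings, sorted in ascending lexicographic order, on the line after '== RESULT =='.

Compute (S \ del) ∪ add:
  pre ⊆ S: {at(office), key_at(k1,office)} ⊆ S  — applicable
  S \ del = {at(office), locked(d_hall_lab), open(d_office_dock)}
  ∪ add   = {at(office), have(k1), locked(d_hall_lab), open(d_office_dock)}

== RESULT ==
["at(office)", "have(k1)", "locked(d_hall_lab)", "open(d_office_dock)"]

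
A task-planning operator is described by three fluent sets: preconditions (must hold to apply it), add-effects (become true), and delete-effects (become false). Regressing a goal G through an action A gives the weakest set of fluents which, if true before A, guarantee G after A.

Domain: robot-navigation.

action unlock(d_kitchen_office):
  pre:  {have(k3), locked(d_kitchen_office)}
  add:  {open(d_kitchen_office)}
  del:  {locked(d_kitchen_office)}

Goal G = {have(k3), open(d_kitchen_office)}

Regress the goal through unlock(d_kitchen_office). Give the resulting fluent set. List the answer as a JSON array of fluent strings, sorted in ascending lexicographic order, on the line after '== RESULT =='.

Regress:
  G ∩ del = {}  (empty — regression defined)
  G \ add = {have(k3), open(d_kitchen_office)} \ {open(d_kitchen_office)} = {have(k3)}
  ∪ pre   = {have(k3)} ∪ {have(k3), locked(d_kitchen_office)}
          = {have(k3), locked(d_kitchen_office)}

== RESULT ==
["have(k3)", "locked(d_kitchen_office)"]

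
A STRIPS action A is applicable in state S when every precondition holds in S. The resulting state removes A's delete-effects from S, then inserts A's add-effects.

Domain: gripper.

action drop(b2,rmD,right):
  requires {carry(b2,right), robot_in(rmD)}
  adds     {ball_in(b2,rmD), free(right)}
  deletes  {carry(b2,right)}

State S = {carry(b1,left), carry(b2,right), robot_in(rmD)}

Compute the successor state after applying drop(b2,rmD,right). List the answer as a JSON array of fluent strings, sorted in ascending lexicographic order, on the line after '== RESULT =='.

Compute (S \ del) ∪ add:
  pre ⊆ S: {carry(b2,right), robot_in(rmD)} ⊆ S  — applicable
  S \ del = {carry(b1,left), robot_in(rmD)}
  ∪ add   = {ball_in(b2,rmD), carry(b1,left), free(right), robot_in(rmD)}

== RESULT ==
["ball_in(b2,rmD)", "carry(b1,left)", "free(right)", "robot_in(rmD)"]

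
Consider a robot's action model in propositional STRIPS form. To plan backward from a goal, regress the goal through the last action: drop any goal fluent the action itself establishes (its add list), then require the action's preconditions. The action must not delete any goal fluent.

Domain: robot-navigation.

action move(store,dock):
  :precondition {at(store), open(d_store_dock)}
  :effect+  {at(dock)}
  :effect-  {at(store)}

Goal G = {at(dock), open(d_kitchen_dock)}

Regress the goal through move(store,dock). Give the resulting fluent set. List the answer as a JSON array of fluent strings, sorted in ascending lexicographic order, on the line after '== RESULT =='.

Regress:
  G ∩ del = {}  (empty — regression defined)
  G \ add = {at(dock), open(d_kitchen_dock)} \ {at(dock)} = {open(d_kitchen_dock)}
  ∪ pre   = {open(d_kitchen_dock)} ∪ {at(store), open(d_store_dock)}
          = {at(store), open(d_kitchen_dock), open(d_store_dock)}

== RESULT ==
["at(store)", "open(d_kitchen_dock)", "open(d_store_dock)"]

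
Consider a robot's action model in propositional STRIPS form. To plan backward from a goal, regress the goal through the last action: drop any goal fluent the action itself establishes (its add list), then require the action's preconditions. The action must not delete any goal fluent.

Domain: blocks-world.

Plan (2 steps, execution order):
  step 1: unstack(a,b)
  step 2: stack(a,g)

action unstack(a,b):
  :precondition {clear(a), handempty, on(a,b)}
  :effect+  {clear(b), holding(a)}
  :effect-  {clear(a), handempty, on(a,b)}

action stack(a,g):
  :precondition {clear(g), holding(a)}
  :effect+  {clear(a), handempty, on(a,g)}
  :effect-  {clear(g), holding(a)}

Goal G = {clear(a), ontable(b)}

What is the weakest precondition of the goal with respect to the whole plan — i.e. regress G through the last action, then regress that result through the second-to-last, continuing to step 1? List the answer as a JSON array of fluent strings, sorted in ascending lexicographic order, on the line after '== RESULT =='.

Regress step by step:
  through step 2 (stack(a,g)): drop {clear(a)}, keep {ontable(b)}, require {clear(g), holding(a)}
    → {clear(g), holding(a), ontable(b)}
  through step 1 (unstack(a,b)): drop {holding(a)}, keep {clear(g), ontable(b)}, require {clear(a), handempty, on(a,b)}
    → {clear(a), clear(g), handempty, on(a,b), ontable(b)}

== RESULT ==
["clear(a)", "clear(g)", "handempty", "on(a,b)", "ontable(b)"]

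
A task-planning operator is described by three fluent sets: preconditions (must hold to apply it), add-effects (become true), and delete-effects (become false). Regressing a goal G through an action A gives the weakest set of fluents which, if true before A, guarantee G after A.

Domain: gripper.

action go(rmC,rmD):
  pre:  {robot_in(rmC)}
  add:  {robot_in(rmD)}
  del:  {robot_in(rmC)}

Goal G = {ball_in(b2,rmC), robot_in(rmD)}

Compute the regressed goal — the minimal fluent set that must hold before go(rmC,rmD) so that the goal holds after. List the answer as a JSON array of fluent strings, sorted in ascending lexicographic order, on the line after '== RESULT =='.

Regress:
  G ∩ del = {}  (empty — regression defined)
  G \ add = {ball_in(b2,rmC), robot_in(rmD)} \ {robot_in(rmD)} = {ball_in(b2,rmC)}
  ∪ pre   = {ball_in(b2,rmC)} ∪ {robot_in(rmC)}
          = {ball_in(b2,rmC), robot_in(rmC)}

== RESULT ==
["ball_in(b2,rmC)", "robot_in(rmC)"]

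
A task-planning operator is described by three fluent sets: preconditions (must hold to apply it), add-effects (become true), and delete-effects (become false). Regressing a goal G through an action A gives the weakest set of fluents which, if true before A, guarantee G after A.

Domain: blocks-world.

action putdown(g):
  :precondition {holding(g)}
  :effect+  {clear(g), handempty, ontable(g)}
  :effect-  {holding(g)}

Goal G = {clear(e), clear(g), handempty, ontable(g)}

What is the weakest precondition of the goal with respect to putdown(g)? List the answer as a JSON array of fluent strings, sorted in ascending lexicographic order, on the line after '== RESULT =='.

Regress:
  G ∩ del = {}  (empty — regression defined)
  G \ add = {clear(e), clear(g), handempty, ontable(g)} \ {clear(g), handempty, ontable(g)} = {clear(e)}
  ∪ pre   = {clear(e)} ∪ {holding(g)}
          = {clear(e), holding(g)}

== RESULT ==
["clear(e)", "holding(g)"]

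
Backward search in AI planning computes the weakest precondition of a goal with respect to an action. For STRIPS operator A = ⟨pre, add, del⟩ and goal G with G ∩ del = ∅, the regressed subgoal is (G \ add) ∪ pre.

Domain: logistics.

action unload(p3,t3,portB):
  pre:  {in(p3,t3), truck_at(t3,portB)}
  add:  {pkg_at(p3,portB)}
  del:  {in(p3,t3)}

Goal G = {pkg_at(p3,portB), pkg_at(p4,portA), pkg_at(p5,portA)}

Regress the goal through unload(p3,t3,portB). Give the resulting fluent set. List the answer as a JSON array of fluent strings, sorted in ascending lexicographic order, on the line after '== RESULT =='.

Compute (G \ add) ∪ pre:
  G ∩ del = {}  (empty — regression defined)
  G \ add = {pkg_at(p3,portB), pkg_at(p4,portA), pkg_at(p5,portA)} \ {pkg_at(p3,portB)} = {pkg_at(p4,portA), pkg_at(p5,portA)}
  ∪ pre   = {pkg_at(p4,portA), pkg_at(p5,portA)} ∪ {in(p3,t3), truck_at(t3,portB)}
          = {in(p3,t3), pkg_at(p4,portA), pkg_at(p5,portA), truck_at(t3,portB)}

== RESULT ==
["in(p3,t3)", "pkg_at(p4,portA)", "pkg_at(p5,portA)", "truck_at(t3,portB)"]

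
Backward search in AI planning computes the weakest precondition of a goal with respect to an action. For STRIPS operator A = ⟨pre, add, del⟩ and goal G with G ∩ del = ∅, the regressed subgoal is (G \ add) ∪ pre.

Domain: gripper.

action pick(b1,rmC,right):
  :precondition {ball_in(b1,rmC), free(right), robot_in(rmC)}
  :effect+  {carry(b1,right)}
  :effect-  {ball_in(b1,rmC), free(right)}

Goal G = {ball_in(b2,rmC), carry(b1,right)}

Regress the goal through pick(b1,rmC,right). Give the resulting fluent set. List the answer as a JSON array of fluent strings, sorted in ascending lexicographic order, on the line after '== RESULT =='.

Regress:
  G ∩ del = {}  (empty — regression defined)
  G \ add = {ball_in(b2,rmC), carry(b1,right)} \ {carry(b1,right)} = {ball_in(b2,rmC)}
  ∪ pre   = {ball_in(b2,rmC)} ∪ {ball_in(b1,rmC), free(right), robot_in(rmC)}
          = {ball_in(b1,rmC), ball_in(b2,rmC), free(right), robot_in(rmC)}

== RESULT ==
["ball_in(b1,rmC)", "ball_in(b2,rmC)", "free(right)", "robot_in(rmC)"]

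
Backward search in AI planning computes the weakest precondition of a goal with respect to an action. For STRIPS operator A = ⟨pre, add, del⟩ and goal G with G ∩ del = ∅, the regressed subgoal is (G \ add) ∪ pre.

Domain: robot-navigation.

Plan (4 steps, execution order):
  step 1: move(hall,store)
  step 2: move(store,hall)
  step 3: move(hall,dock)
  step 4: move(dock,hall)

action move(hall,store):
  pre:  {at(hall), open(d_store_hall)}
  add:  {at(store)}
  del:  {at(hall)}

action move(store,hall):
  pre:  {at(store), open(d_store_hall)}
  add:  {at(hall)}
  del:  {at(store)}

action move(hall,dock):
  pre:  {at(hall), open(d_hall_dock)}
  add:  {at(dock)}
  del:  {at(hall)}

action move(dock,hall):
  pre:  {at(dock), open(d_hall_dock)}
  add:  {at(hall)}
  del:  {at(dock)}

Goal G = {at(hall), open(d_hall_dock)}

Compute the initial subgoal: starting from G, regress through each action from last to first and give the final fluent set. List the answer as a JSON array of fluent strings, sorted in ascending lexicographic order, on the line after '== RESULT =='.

Regress step by step:
  through step 4 (move(dock,hall)): drop {at(hall)}, keep {open(d_hall_dock)}, require {at(dock), open(d_hall_dock)}
    → {at(dock), open(d_hall_dock)}
  through step 3 (move(hall,dock)): drop {at(dock)}, keep {open(d_hall_dock)}, require {at(hall), open(d_hall_dock)}
    → {at(hall), open(d_hall_dock)}
  through step 2 (move(store,hall)): drop {at(hall)}, keep {open(d_hall_dock)}, require {at(store), open(d_store_hall)}
    → {at(store), open(d_hall_dock), open(d_store_hall)}
  through step 1 (move(hall,store)): drop {at(store)}, keep {open(d_hall_dock), open(d_store_hall)}, require {at(hall), open(d_store_hall)}
    → {at(hall), open(d_hall_dock), open(d_store_hall)}

== RESULT ==
["at(hall)", "open(d_hall_dock)", "open(d_store_hall)"]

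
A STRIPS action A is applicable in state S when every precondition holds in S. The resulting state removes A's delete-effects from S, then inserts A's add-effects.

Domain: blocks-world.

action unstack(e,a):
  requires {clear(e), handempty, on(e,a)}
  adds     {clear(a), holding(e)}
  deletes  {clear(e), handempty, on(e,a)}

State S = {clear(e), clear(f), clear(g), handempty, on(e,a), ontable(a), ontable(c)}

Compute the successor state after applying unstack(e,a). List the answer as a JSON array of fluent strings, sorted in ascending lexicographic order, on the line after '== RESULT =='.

Compute (S \ del) ∪ add:
  pre ⊆ S: {clear(e), handempty, on(e,a)} ⊆ S  — applicable
  S \ del = {clear(f), clear(g), ontable(a), ontable(c)}
  ∪ add   = {clear(a), clear(f), clear(g), holding(e), ontable(a), ontable(c)}

== RESULT ==
["clear(a)", "clear(f)", "clear(g)", "holding(e)", "ontable(a)", "ontable(c)"]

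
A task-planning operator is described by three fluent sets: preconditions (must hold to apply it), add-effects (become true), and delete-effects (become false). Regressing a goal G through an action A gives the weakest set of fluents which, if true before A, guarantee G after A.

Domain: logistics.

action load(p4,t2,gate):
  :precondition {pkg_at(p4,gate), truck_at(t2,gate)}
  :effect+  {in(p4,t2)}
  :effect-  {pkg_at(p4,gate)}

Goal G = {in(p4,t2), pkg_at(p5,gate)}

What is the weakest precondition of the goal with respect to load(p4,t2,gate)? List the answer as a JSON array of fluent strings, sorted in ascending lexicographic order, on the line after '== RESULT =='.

Compute (G \ add) ∪ pre:
  G ∩ del = {}  (empty — regression defined)
  G \ add = {in(p4,t2), pkg_at(p5,gate)} \ {in(p4,t2)} = {pkg_at(p5,gate)}
  ∪ pre   = {pkg_at(p5,gate)} ∪ {pkg_at(p4,gate), truck_at(t2,gate)}
          = {pkg_at(p4,gate), pkg_at(p5,gate), truck_at(t2,gate)}

== RESULT ==
["pkg_at(p4,gate)", "pkg_at(p5,gate)", "truck_at(t2,gate)"]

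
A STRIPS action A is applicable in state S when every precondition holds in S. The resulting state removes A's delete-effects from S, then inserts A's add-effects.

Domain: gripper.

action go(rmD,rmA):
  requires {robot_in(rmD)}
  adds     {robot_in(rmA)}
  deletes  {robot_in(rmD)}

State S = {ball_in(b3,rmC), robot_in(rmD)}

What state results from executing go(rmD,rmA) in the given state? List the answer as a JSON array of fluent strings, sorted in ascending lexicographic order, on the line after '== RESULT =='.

Progress:
  pre ⊆ S: {robot_in(rmD)} ⊆ S  — applicable
  S \ del = {ball_in(b3,rmC)}
  ∪ add   = {ball_in(b3,rmC), robot_in(rmA)}

== RESULT ==
["ball_in(b3,rmC)", "robot_in(rmA)"]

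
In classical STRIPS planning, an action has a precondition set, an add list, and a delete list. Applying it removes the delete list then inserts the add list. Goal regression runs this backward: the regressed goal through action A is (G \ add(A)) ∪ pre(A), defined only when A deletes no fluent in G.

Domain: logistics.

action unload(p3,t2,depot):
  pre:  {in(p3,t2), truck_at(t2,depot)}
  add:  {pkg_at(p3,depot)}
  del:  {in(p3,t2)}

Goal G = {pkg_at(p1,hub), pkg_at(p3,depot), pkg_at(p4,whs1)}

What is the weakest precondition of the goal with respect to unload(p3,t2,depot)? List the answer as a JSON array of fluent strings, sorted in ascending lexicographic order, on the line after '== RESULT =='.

Compute (G \ add) ∪ pre:
  G ∩ del = {}  (empty — regression defined)
  G \ add = {pkg_at(p1,hub), pkg_at(p3,depot), pkg_at(p4,whs1)} \ {pkg_at(p3,depot)} = {pkg_at(p1,hub), pkg_at(p4,whs1)}
  ∪ pre   = {pkg_at(p1,hub), pkg_at(p4,whs1)} ∪ {in(p3,t2), truck_at(t2,depot)}
          = {in(p3,t2), pkg_at(p1,hub), pkg_at(p4,whs1), truck_at(t2,depot)}

== RESULT ==
["in(p3,t2)", "pkg_at(p1,hub)", "pkg_at(p4,whs1)", "truck_at(t2,depot)"]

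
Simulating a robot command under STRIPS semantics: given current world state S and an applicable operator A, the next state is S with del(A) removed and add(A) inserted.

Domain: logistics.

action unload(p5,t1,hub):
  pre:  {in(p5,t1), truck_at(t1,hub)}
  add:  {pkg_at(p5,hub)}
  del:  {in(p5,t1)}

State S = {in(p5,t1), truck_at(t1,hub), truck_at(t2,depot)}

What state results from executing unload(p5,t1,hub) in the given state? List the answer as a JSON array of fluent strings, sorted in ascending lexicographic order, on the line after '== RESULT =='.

Compute (S \ del) ∪ add:
  pre ⊆ S: {in(p5,t1), truck_at(t1,hub)} ⊆ S  — applicable
  S \ del = {truck_at(t1,hub), truck_at(t2,depot)}
  ∪ add   = {pkg_at(p5,hub), truck_at(t1,hub), truck_at(t2,depot)}

== RESULT ==
["pkg_at(p5,hub)", "truck_at(t1,hub)", "truck_at(t2,depot)"]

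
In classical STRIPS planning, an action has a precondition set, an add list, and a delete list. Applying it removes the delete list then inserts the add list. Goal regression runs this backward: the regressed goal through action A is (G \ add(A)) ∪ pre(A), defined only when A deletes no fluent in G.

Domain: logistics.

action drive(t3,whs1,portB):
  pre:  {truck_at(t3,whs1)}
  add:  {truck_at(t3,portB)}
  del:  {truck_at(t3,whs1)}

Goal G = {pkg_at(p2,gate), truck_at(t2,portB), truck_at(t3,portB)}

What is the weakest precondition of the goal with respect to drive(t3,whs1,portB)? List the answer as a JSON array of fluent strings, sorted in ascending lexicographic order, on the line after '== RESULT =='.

Regress:
  G ∩ del = {}  (empty — regression defined)
  G \ add = {pkg_at(p2,gate), truck_at(t2,portB), truck_at(t3,portB)} \ {truck_at(t3,portB)} = {pkg_at(p2,gate), truck_at(t2,portB)}
  ∪ pre   = {pkg_at(p2,gate), truck_at(t2,portB)} ∪ {truck_at(t3,whs1)}
          = {pkg_at(p2,gate), truck_at(t2,portB), truck_at(t3,whs1)}

== RESULT ==
["pkg_at(p2,gate)", "truck_at(t2,portB)", "truck_at(t3,whs1)"]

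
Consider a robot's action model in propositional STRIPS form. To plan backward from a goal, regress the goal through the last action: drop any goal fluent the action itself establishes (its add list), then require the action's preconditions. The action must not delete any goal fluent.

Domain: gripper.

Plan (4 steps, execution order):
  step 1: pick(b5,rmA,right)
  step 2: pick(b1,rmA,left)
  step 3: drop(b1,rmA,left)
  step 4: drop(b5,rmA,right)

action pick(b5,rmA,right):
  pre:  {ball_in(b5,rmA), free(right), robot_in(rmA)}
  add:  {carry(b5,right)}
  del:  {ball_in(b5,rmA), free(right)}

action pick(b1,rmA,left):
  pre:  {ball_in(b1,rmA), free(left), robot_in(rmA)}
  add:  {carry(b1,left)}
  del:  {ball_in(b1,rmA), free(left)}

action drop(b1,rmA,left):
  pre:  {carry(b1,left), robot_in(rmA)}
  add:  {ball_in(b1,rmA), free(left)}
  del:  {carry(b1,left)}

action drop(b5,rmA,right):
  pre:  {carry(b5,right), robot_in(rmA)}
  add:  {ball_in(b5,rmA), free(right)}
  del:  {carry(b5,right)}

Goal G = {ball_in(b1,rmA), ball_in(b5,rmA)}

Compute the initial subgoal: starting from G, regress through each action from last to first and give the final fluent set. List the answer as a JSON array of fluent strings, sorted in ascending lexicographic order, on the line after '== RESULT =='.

Regress step by step:
  through step 4 (drop(b5,rmA,right)): drop {ball_in(b5,rmA)}, keep {ball_in(b1,rmA)}, require {carry(b5,right), robot_in(rmA)}
    → {ball_in(b1,rmA), carry(b5,right), robot_in(rmA)}
  through step 3 (drop(b1,rmA,left)): drop {ball_in(b1,rmA)}, keep {carry(b5,right), robot_in(rmA)}, require {carry(b1,left), robot_in(rmA)}
    → {carry(b1,left), carry(b5,right), robot_in(rmA)}
  through step 2 (pick(b1,rmA,left)): drop {carry(b1,left)}, keep {carry(b5,right), robot_in(rmA)}, require {ball_in(b1,rmA), free(left), robot_in(rmA)}
    → {ball_in(b1,rmA), carry(b5,right), free(left), robot_in(rmA)}
  through step 1 (pick(b5,rmA,right)): drop {carry(b5,right)}, keep {ball_in(b1,rmA), free(left), robot_in(rmA)}, require {ball_in(b5,rmA), free(right), robot_in(rmA)}
    → {ball_in(b1,rmA), ball_in(b5,rmA), free(left), free(right), robot_in(rmA)}

== RESULT ==
["ball_in(b1,rmA)", "ball_in(b5,rmA)", "free(left)", "free(right)", "robot_in(rmA)"]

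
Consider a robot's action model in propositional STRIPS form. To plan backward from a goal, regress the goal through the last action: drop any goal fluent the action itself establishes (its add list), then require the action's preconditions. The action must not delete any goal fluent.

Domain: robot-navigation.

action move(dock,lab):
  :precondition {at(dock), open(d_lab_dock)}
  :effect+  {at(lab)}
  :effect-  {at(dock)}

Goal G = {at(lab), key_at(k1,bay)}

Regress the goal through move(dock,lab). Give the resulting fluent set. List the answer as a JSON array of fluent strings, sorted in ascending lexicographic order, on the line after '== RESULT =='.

Compute (G \ add) ∪ pre:
  G ∩ del = {}  (empty — regression defined)
  G \ add = {at(lab), key_at(k1,bay)} \ {at(lab)} = {key_at(k1,bay)}
  ∪ pre   = {key_at(k1,bay)} ∪ {at(dock), open(d_lab_dock)}
          = {at(dock), key_at(k1,bay), open(d_lab_dock)}

== RESULT ==
["at(dock)", "key_at(k1,bay)", "open(d_lab_dock)"]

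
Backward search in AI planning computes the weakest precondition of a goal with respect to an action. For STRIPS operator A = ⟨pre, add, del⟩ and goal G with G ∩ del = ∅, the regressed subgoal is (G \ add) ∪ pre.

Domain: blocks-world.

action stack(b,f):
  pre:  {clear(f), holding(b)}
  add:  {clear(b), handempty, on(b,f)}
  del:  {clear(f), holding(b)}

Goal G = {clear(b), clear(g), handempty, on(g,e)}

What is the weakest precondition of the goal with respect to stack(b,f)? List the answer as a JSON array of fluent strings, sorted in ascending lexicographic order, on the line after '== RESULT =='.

Regress:
  G ∩ del = {}  (empty — regression defined)
  G \ add = {clear(b), clear(g), handempty, on(g,e)} \ {clear(b), handempty, on(b,f)} = {clear(g), on(g,e)}
  ∪ pre   = {clear(g), on(g,e)} ∪ {clear(f), holding(b)}
          = {clear(f), clear(g), holding(b), on(g,e)}

== RESULT ==
["clear(f)", "clear(g)", "holding(b)", "on(g,e)"]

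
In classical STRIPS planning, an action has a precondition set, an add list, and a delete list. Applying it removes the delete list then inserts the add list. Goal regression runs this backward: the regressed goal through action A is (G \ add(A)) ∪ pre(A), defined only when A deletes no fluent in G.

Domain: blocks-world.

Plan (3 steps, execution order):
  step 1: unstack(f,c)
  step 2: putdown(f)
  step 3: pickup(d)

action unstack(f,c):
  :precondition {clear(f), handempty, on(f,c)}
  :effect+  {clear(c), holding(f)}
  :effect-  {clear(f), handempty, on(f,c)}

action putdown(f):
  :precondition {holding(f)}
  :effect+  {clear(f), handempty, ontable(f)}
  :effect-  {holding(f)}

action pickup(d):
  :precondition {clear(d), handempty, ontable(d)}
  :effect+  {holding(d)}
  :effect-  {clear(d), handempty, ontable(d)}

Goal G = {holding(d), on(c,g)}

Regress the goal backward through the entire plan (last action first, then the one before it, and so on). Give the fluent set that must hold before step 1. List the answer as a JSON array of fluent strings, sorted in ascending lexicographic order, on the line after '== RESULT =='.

Work backward from the goal:
  through step 3 (pickup(d)): drop {holding(d)}, keep {on(c,g)}, require {clear(d), handempty, ontable(d)}
    → {clear(d), handempty, on(c,g), ontable(d)}
  through step 2 (putdown(f)): drop {handempty}, keep {clear(d), on(c,g), ontable(d)}, require {holding(f)}
    → {clear(d), holding(f), on(c,g), ontable(d)}
  through step 1 (unstack(f,c)): drop {holding(f)}, keep {clear(d), on(c,g), ontable(d)}, require {clear(f), handempty, on(f,c)}
    → {clear(d), clear(f), handempty, on(c,g), on(f,c), ontable(d)}

== RESULT ==
["clear(d)", "clear(f)", "handempty", "on(c,g)", "on(f,c)", "ontable(d)"]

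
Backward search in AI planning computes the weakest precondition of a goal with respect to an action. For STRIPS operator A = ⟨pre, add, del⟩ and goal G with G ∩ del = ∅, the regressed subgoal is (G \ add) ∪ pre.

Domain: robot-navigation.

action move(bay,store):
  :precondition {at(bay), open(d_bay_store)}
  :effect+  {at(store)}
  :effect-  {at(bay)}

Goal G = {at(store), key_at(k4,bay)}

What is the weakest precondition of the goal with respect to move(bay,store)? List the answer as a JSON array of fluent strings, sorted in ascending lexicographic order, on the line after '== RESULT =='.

Regress:
  G ∩ del = {}  (empty — regression defined)
  G \ add = {at(store), key_at(k4,bay)} \ {at(store)} = {key_at(k4,bay)}
  ∪ pre   = {key_at(k4,bay)} ∪ {at(bay), open(d_bay_store)}
          = {at(bay), key_at(k4,bay), open(d_bay_store)}

== RESULT ==
["at(bay)", "key_at(k4,bay)", "open(d_bay_store)"]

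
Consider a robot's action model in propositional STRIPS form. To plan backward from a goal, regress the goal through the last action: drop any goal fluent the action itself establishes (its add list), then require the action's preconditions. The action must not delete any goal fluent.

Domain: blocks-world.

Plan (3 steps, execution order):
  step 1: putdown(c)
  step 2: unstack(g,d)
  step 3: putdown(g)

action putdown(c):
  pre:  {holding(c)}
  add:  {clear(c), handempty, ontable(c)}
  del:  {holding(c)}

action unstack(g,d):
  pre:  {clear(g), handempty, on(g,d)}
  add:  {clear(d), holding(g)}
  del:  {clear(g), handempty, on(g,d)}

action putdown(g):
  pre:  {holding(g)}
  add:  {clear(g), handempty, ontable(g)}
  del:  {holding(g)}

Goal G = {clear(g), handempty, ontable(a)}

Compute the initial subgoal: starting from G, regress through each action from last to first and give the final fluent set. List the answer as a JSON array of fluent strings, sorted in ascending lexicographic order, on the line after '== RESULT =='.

Regress step by step:
  through step 3 (putdown(g)): drop {clear(g), handempty}, keep {ontable(a)}, require {holding(g)}
    → {holding(g), ontable(a)}
  through step 2 (unstack(g,d)): drop {holding(g)}, keep {ontable(a)}, require {clear(g), handempty, on(g,d)}
    → {clear(g), handempty, on(g,d), ontable(a)}
  through step 1 (putdown(c)): drop {handempty}, keep {clear(g), on(g,d), ontable(a)}, require {holding(c)}
    → {clear(g), holding(c), on(g,d), ontable(a)}

== RESULT ==
["clear(g)", "holding(c)", "on(g,d)", "ontable(a)"]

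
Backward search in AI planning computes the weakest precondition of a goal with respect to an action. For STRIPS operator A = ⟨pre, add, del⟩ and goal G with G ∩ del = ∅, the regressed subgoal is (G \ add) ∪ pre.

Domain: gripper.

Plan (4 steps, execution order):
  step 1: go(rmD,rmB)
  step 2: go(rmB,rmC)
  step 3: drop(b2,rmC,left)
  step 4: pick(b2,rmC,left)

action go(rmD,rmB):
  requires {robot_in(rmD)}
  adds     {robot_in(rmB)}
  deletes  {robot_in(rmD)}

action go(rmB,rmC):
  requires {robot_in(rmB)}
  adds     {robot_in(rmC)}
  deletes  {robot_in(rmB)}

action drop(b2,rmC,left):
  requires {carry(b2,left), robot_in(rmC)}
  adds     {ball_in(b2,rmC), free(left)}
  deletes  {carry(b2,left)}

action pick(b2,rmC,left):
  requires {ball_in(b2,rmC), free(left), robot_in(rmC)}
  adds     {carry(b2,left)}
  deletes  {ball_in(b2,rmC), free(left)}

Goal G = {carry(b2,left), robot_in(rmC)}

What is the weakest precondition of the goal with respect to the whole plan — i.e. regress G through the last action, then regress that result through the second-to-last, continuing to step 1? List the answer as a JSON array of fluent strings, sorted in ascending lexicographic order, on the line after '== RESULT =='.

Work backward from the goal:
  through step 4 (pick(b2,rmC,left)): drop {carry(b2,left)}, keep {robot_in(rmC)}, require {ball_in(b2,rmC), free(left), robot_in(rmC)}
    → {ball_in(b2,rmC), free(left), robot_in(rmC)}
  through step 3 (drop(b2,rmC,left)): drop {ball_in(b2,rmC), free(left)}, keep {robot_in(rmC)}, require {carry(b2,left), robot_in(rmC)}
    → {carry(b2,left), robot_in(rmC)}
  through step 2 (go(rmB,rmC)): drop {robot_in(rmC)}, keep {carry(b2,left)}, require {robot_in(rmB)}
    → {carry(b2,left), robot_in(rmB)}
  through step 1 (go(rmD,rmB)): drop {robot_in(rmB)}, keep {carry(b2,left)}, require {robot_in(rmD)}
    → {carry(b2,left), robot_in(rmD)}

== RESULT ==
["carry(b2,left)", "robot_in(rmD)"]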